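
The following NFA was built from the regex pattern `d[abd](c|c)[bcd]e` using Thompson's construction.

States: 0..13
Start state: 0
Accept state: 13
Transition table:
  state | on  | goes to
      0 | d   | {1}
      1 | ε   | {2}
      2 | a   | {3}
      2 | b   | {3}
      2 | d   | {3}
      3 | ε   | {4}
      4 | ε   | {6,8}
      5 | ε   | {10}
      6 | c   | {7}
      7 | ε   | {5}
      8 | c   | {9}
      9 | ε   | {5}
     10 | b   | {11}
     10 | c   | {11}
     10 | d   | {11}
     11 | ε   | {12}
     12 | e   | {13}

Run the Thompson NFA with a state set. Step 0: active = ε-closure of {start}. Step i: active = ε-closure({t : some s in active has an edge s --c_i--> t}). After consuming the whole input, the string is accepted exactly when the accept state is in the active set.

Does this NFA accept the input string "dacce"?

Answer: ACCEPT

Derivation:
initial (ε-close {0}): {0}
'd' @ 1: {1,2}
'a' @ 2: {3,4,6,8}
'c' @ 3: {5,7,9,10}
'c' @ 4: {11,12}
'e' @ 5: {13}  ✓accept
final: {13}; accept 13 in set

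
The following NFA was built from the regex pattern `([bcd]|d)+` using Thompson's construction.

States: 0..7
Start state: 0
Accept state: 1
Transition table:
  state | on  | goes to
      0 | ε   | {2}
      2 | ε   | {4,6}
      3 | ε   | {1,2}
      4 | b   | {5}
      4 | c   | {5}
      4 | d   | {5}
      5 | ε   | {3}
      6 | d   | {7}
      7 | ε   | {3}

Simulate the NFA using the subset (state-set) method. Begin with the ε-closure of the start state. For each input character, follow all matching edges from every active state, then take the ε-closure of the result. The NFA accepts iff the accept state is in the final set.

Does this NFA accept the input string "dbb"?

Answer: ACCEPT

Derivation:
initial (ε-close {0}): {0,2,4,6}
'd' @ 1: {1,2,3,4,5,6,7}  (accept∈set)
'b' @ 2: {1,2,3,4,5,6}  (accept∈set)
'b' @ 3: {1,2,3,4,5,6}  (accept∈set)
final: {1,2,3,4,5,6}; accept 1 in set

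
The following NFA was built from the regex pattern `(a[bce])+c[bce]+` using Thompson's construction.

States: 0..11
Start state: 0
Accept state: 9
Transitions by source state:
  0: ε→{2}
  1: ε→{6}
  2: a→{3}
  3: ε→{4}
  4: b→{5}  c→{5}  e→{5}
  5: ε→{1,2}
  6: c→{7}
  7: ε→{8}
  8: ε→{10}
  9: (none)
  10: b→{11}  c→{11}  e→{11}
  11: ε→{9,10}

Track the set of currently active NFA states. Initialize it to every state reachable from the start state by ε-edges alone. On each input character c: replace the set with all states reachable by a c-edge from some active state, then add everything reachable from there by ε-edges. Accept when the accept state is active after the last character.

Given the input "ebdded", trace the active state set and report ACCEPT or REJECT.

initial (ε-close {0}): {0,2}
'e' @ 1: {}  — dead — no transitions
rest 'bdded' ignored (set empty)
after full input: {}  (accept=9 not in)

Answer: REJECT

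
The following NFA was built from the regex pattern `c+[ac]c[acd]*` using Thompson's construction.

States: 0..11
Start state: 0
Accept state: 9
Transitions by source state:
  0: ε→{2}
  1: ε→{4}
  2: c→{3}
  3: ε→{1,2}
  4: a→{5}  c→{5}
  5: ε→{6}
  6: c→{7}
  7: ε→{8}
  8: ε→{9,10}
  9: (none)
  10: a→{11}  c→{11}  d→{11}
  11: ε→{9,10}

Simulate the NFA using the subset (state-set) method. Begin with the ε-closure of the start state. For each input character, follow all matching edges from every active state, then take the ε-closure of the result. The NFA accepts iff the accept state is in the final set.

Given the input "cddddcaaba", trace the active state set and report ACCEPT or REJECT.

Answer: REJECT

Steps:
start: ε-closure({0}) = {0,2}
'c' @ 1: {1,2,3,4}
'd' @ 2: {}  — state set empty
rest 'dddcaaba' ignored (set empty)
after full input: {}  (accept=9 not in)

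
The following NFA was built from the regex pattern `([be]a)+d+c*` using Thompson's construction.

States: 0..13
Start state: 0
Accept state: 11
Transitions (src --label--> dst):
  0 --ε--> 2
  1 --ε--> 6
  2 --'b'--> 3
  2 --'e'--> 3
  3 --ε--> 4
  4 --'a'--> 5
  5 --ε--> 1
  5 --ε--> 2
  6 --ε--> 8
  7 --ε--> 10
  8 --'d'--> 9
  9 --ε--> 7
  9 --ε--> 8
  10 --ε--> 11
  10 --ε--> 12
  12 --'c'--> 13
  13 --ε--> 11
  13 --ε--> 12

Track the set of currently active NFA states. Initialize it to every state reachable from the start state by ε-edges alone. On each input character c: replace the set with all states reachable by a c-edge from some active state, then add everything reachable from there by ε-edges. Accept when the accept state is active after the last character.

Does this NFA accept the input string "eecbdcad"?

S₀ = ε-closure({0}) = {0,2}
'e' @ 1: {3,4}
'e' @ 2: {}  — dead — no transitions
rest 'cbdcad' ignored (set empty)
after full input: {}  (accept=11 not in)

Answer: REJECT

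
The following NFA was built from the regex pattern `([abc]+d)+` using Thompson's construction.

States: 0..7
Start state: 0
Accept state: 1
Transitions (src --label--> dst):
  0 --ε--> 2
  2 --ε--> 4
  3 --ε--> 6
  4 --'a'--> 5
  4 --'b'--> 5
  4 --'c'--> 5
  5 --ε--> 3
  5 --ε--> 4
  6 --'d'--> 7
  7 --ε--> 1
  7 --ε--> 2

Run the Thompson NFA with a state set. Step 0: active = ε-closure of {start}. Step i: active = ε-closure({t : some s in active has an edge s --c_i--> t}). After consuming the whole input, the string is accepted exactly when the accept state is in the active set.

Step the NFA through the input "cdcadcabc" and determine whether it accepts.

initial (ε-close {0}): {0,2,4}
'c' @ 1: {3,4,5,6}
'd' @ 2: {1,2,4,7}  (accept∈set)
'c' @ 3: {3,4,5,6}
'a' @ 4: {3,4,5,6}
'd' @ 5: {1,2,4,7}  (accept∈set)
'c' @ 6: {3,4,5,6}
'a' @ 7: {3,4,5,6}
'b' @ 8: {3,4,5,6}
'c' @ 9: {3,4,5,6}
end set {3,4,5,6} — state 1 not in

Answer: REJECT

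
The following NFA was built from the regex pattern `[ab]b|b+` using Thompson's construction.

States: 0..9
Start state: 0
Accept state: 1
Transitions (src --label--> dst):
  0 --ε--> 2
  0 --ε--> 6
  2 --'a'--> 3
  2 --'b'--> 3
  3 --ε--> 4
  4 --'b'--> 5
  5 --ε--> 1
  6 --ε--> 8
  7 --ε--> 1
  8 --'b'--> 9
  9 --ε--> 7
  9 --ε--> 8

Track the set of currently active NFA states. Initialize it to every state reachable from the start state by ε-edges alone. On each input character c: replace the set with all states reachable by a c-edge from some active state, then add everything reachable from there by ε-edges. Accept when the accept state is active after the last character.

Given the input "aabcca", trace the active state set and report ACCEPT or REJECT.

S₀ = ε-closure({0}) = {0,2,6,8}
'a' @ 1: {3,4}
'a' @ 2: {}  — dead — no transitions
rest 'bcca' ignored (set empty)
end set {} — state 1 not in

Answer: REJECT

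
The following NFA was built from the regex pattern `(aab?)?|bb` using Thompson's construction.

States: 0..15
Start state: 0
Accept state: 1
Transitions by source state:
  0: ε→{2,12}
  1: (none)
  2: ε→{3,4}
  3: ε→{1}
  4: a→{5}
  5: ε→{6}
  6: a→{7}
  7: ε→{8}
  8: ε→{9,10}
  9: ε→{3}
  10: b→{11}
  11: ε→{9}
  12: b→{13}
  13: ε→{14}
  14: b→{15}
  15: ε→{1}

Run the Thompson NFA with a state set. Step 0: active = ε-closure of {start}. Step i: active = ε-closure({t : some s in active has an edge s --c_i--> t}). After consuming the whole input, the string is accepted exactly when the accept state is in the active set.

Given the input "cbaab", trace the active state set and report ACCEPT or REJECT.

Answer: REJECT

Steps:
initial (ε-close {0}): {0,1,2,3,4,12}
'c' @ 1: {}  — state set empty
rest 'baab' ignored (set empty)
end set {} — state 1 not in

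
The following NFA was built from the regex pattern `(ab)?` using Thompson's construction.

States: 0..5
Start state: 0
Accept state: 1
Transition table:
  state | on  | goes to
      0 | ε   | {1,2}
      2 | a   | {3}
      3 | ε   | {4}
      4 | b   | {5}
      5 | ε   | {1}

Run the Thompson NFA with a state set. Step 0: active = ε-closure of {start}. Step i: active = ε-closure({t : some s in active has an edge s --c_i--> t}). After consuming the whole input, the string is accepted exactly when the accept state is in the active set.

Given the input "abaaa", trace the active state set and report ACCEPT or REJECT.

Answer: REJECT

Derivation:
initial (ε-close {0}): {0,1,2}
'a' @ 1: {3,4}
'b' @ 2: {1,5}  [accepting]
'a' @ 3: {}  — state set empty
rest 'aa' ignored (set empty)
final: {}; accept 1 not in set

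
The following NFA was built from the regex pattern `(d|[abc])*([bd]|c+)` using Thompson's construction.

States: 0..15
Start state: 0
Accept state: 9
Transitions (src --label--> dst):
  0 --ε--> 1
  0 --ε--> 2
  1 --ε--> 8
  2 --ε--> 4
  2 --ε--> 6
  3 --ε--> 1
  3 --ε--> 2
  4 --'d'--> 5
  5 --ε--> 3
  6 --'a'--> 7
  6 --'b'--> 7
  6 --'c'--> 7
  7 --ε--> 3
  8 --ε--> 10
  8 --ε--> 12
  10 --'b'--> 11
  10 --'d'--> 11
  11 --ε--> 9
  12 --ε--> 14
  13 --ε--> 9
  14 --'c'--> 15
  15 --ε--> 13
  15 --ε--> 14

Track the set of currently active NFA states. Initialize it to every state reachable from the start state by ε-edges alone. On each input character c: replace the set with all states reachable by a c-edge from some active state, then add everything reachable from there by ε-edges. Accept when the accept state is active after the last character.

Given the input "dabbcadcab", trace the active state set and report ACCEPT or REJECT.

Answer: ACCEPT

Derivation:
initial (ε-close {0}): {0,1,2,4,6,8,10,12,14}
'd' @ 1: {1,2,3,4,5,6,8,9,10,11,12,14}  ✓accept
'a' @ 2: {1,2,3,4,6,7,8,10,12,14}
'b' @ 3: {1,2,3,4,6,7,8,9,10,11,12,14}  ✓accept
'b' @ 4: {1,2,3,4,6,7,8,9,10,11,12,14}  ✓accept
'c' @ 5: {1,2,3,4,6,7,8,9,10,12,13,14,15}  ✓accept
'a' @ 6: {1,2,3,4,6,7,8,10,12,14}
'd' @ 7: {1,2,3,4,5,6,8,9,10,11,12,14}  ✓accept
'c' @ 8: {1,2,3,4,6,7,8,9,10,12,13,14,15}  ✓accept
'a' @ 9: {1,2,3,4,6,7,8,10,12,14}
'b' @ 10: {1,2,3,4,6,7,8,9,10,11,12,14}  ✓accept
final: {1,2,3,4,6,7,8,9,10,11,12,14}; accept 9 in set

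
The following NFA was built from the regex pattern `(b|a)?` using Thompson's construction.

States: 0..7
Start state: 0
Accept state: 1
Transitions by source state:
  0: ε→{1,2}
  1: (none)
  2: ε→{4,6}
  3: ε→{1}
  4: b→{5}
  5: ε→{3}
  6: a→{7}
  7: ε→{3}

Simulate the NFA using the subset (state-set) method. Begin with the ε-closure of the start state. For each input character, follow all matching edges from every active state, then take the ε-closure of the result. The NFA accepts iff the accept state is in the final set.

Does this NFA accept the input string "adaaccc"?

Answer: REJECT

Trace:
start: ε-closure({0}) = {0,1,2,4,6}
'a' @ 1: {1,3,7}  (accept∈set)
'd' @ 2: {}  — no active states
rest 'aaccc' ignored (set empty)
end set {} — state 1 not in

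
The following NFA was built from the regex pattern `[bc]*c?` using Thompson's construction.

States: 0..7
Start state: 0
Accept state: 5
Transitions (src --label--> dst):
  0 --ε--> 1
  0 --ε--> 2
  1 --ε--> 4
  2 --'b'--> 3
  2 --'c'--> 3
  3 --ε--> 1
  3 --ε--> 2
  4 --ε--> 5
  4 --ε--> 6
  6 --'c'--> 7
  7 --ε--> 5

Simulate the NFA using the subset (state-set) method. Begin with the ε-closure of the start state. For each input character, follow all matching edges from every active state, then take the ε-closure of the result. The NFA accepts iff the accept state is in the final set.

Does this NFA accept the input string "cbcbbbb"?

initial (ε-close {0}): {0,1,2,4,5,6}
'c' @ 1: {1,2,3,4,5,6,7}  (accept∈set)
'b' @ 2: {1,2,3,4,5,6}  (accept∈set)
'c' @ 3: {1,2,3,4,5,6,7}  (accept∈set)
'b' @ 4: {1,2,3,4,5,6}  (accept∈set)
'b' @ 5: {1,2,3,4,5,6}  (accept∈set)
'b' @ 6: {1,2,3,4,5,6}  (accept∈set)
'b' @ 7: {1,2,3,4,5,6}  (accept∈set)
final: {1,2,3,4,5,6}; accept 5 in set

Answer: ACCEPT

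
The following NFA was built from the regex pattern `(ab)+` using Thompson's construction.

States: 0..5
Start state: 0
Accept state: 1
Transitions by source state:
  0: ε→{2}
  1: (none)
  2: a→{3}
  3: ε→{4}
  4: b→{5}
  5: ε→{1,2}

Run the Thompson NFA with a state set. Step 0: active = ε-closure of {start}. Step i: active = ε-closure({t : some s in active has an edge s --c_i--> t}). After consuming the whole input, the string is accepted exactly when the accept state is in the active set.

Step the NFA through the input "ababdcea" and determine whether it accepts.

Answer: REJECT

Trace:
initial (ε-close {0}): {0,2}
'a' @ 1: {3,4}
'b' @ 2: {1,2,5}  ✓accept
'a' @ 3: {3,4}
'b' @ 4: {1,2,5}  ✓accept
'd' @ 5: {}  — no active states
rest 'cea' ignored (set empty)
after full input: {}  (accept=1 not in)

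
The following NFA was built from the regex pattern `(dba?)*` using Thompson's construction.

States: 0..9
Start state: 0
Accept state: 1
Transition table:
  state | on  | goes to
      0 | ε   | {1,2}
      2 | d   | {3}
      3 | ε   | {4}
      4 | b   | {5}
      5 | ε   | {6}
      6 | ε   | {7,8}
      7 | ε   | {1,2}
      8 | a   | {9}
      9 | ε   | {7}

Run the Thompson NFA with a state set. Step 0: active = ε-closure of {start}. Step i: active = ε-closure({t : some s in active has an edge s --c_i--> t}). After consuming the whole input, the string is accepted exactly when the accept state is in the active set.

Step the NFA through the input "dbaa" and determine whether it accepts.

Answer: REJECT

Derivation:
initial (ε-close {0}): {0,1,2}
'd' @ 1: {3,4}
'b' @ 2: {1,2,5,6,7,8}  [accepting]
'a' @ 3: {1,2,7,9}  [accepting]
'a' @ 4: {}  — dead — no transitions
final: {}; accept 1 not in set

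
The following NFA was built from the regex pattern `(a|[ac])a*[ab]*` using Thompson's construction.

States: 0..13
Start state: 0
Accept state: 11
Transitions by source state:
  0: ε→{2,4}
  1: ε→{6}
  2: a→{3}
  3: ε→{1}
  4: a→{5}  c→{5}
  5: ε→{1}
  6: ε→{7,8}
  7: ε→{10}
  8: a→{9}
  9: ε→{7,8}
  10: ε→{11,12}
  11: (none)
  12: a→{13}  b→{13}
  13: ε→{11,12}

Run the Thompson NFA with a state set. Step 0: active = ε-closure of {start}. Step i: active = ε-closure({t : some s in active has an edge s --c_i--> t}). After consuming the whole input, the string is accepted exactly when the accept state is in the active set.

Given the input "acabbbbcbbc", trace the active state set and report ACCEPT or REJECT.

Answer: REJECT

Steps:
start: ε-closure({0}) = {0,2,4}
'a' @ 1: {1,3,5,6,7,8,10,11,12}  (accept∈set)
'c' @ 2: {}  — state set empty
rest 'abbbbcbbc' ignored (set empty)
end set {} — state 11 not in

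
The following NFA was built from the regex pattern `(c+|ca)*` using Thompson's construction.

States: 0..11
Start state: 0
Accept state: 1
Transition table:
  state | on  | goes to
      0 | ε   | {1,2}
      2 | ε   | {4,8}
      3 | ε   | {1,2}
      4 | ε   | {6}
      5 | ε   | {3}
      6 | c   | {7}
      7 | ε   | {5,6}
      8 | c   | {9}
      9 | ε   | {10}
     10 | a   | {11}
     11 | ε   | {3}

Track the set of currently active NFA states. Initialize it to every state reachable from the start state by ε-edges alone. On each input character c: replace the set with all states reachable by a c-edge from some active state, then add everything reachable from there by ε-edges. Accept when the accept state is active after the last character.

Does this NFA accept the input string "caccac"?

Answer: ACCEPT

Trace:
start: ε-closure({0}) = {0,1,2,4,6,8}
'c' @ 1: {1,2,3,4,5,6,7,8,9,10}  [accepting]
'a' @ 2: {1,2,3,4,6,8,11}  [accepting]
'c' @ 3: {1,2,3,4,5,6,7,8,9,10}  [accepting]
'c' @ 4: {1,2,3,4,5,6,7,8,9,10}  [accepting]
'a' @ 5: {1,2,3,4,6,8,11}  [accepting]
'c' @ 6: {1,2,3,4,5,6,7,8,9,10}  [accepting]
after full input: {1,2,3,4,5,6,7,8,9,10}  (accept=1 in)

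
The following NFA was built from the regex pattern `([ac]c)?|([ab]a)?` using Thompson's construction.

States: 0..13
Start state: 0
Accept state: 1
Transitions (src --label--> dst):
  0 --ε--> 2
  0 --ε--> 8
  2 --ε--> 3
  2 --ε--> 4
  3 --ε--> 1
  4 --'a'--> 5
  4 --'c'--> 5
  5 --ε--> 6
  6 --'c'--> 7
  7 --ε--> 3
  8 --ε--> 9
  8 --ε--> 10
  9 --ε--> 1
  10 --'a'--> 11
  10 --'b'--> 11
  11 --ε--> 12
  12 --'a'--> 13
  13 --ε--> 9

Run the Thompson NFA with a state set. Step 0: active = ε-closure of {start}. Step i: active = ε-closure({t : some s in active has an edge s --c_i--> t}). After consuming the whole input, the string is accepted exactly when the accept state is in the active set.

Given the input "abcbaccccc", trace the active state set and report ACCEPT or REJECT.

S₀ = ε-closure({0}) = {0,1,2,3,4,8,9,10}
'a' @ 1: {5,6,11,12}
'b' @ 2: {}  — no active states
rest 'cbaccccc' ignored (set empty)
after full input: {}  (accept=1 not in)

Answer: REJECT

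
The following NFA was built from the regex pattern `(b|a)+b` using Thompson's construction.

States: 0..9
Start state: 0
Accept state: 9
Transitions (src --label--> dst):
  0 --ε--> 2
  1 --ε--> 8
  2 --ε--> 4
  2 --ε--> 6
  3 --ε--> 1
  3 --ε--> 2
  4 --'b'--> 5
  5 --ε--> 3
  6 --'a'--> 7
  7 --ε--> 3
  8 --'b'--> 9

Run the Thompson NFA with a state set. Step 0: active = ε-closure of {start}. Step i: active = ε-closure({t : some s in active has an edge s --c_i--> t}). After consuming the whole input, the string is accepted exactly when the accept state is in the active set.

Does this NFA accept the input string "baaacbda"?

initial (ε-close {0}): {0,2,4,6}
'b' @ 1: {1,2,3,4,5,6,8}
'a' @ 2: {1,2,3,4,6,7,8}
'a' @ 3: {1,2,3,4,6,7,8}
'a' @ 4: {1,2,3,4,6,7,8}
'c' @ 5: {}  — no active states
rest 'bda' ignored (set empty)
final: {}; accept 9 not in set

Answer: REJECT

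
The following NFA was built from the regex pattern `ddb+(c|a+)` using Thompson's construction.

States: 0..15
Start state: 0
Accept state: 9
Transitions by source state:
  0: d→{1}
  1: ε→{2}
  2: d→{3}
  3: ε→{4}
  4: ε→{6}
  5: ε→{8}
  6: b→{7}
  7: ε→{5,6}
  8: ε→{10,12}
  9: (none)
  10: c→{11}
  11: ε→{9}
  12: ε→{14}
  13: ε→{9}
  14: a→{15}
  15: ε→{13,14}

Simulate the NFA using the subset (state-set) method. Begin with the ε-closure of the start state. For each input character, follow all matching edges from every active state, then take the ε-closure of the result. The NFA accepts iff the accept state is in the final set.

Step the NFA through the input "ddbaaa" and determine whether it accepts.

Answer: ACCEPT

Derivation:
initial (ε-close {0}): {0}
'd' @ 1: {1,2}
'd' @ 2: {3,4,6}
'b' @ 3: {5,6,7,8,10,12,14}
'a' @ 4: {9,13,14,15}  [accepting]
'a' @ 5: {9,13,14,15}  [accepting]
'a' @ 6: {9,13,14,15}  [accepting]
end set {9,13,14,15} — state 9 in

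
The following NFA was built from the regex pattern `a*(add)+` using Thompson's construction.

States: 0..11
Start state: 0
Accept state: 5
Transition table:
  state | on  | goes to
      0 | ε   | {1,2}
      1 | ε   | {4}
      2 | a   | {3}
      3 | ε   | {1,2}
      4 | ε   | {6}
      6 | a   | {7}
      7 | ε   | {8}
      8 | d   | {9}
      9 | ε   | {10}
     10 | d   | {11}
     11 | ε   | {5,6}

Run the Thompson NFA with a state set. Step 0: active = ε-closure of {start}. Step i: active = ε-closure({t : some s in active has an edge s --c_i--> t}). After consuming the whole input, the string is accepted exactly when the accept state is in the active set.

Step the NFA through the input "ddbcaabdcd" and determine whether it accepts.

Answer: REJECT

Derivation:
S₀ = ε-closure({0}) = {0,1,2,4,6}
'd' @ 1: {}  — state set empty
rest 'dbcaabdcd' ignored (set empty)
after full input: {}  (accept=5 not in)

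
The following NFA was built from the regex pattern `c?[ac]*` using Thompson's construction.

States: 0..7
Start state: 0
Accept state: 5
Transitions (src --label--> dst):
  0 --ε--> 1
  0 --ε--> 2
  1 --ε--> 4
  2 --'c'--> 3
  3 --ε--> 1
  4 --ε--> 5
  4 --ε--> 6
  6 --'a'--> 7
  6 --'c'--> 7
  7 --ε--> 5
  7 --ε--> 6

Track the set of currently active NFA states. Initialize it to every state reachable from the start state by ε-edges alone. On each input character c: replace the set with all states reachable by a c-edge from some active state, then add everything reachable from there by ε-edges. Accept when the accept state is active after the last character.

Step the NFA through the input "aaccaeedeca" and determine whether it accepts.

Answer: REJECT

Steps:
initial (ε-close {0}): {0,1,2,4,5,6}
'a' @ 1: {5,6,7}  [accepting]
'a' @ 2: {5,6,7}  [accepting]
'c' @ 3: {5,6,7}  [accepting]
'c' @ 4: {5,6,7}  [accepting]
'a' @ 5: {5,6,7}  [accepting]
'e' @ 6: {}  — dead — no transitions
rest 'edeca' ignored (set empty)
after full input: {}  (accept=5 not in)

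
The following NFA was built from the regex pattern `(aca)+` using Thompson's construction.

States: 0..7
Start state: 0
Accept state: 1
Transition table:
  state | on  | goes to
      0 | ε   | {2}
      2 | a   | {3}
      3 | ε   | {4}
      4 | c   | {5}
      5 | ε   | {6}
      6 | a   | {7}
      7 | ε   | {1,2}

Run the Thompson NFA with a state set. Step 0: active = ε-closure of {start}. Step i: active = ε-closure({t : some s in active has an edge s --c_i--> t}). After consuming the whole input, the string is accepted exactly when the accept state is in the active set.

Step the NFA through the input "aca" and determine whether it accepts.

Answer: ACCEPT

Trace:
start: ε-closure({0}) = {0,2}
'a' @ 1: {3,4}
'c' @ 2: {5,6}
'a' @ 3: {1,2,7}  (accept∈set)
final: {1,2,7}; accept 1 in set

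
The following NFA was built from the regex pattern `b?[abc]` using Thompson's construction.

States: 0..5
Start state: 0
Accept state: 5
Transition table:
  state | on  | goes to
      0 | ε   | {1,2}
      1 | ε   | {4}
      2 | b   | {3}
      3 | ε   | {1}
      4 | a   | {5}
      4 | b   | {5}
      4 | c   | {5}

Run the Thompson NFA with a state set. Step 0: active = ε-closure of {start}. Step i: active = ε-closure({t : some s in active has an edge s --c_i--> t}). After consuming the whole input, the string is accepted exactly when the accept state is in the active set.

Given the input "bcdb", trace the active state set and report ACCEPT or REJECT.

start: ε-closure({0}) = {0,1,2,4}
'b' @ 1: {1,3,4,5}  ✓accept
'c' @ 2: {5}  ✓accept
'd' @ 3: {}  — no active states
rest 'b' ignored (set empty)
end set {} — state 5 not in

Answer: REJECT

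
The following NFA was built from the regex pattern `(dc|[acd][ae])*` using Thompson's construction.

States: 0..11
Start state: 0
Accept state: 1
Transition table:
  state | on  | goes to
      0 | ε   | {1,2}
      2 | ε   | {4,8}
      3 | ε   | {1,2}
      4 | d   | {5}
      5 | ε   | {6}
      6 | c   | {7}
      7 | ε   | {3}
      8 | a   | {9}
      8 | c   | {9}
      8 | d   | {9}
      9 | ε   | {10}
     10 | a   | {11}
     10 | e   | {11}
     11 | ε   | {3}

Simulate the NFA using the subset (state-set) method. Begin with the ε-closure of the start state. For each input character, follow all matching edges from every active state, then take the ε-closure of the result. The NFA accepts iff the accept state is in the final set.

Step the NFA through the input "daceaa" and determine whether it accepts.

S₀ = ε-closure({0}) = {0,1,2,4,8}
'd' @ 1: {5,6,9,10}
'a' @ 2: {1,2,3,4,8,11}  ✓accept
'c' @ 3: {9,10}
'e' @ 4: {1,2,3,4,8,11}  ✓accept
'a' @ 5: {9,10}
'a' @ 6: {1,2,3,4,8,11}  ✓accept
after full input: {1,2,3,4,8,11}  (accept=1 in)

Answer: ACCEPT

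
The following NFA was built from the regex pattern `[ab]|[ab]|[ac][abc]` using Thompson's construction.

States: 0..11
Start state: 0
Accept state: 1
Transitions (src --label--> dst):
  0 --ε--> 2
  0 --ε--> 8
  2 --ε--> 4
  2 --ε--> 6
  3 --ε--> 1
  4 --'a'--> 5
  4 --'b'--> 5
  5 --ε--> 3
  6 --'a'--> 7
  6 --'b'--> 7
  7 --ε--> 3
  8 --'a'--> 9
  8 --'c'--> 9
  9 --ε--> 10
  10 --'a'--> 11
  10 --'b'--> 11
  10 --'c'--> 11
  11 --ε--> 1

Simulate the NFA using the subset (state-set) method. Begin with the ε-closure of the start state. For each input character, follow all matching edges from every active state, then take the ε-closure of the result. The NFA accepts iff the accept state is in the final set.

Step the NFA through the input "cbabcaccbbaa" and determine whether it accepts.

Answer: REJECT

Derivation:
start: ε-closure({0}) = {0,2,4,6,8}
'c' @ 1: {9,10}
'b' @ 2: {1,11}  [accepting]
'a' @ 3: {}  — state set empty
rest 'bcaccbbaa' ignored (set empty)
end set {} — state 1 not in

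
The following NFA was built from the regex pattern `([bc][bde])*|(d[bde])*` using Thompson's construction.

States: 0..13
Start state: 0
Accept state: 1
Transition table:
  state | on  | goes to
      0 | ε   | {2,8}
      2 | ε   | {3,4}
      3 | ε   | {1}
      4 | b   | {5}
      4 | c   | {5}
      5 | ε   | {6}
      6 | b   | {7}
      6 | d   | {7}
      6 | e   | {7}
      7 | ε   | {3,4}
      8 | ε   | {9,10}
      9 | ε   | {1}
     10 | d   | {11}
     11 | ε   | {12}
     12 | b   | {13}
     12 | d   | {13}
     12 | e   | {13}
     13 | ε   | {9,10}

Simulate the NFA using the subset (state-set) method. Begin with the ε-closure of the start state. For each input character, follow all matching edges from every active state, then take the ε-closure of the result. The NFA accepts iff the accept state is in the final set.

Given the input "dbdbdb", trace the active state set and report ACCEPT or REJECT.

Answer: ACCEPT

Trace:
start: ε-closure({0}) = {0,1,2,3,4,8,9,10}
'd' @ 1: {11,12}
'b' @ 2: {1,9,10,13}  [accepting]
'd' @ 3: {11,12}
'b' @ 4: {1,9,10,13}  [accepting]
'd' @ 5: {11,12}
'b' @ 6: {1,9,10,13}  [accepting]
end set {1,9,10,13} — state 1 in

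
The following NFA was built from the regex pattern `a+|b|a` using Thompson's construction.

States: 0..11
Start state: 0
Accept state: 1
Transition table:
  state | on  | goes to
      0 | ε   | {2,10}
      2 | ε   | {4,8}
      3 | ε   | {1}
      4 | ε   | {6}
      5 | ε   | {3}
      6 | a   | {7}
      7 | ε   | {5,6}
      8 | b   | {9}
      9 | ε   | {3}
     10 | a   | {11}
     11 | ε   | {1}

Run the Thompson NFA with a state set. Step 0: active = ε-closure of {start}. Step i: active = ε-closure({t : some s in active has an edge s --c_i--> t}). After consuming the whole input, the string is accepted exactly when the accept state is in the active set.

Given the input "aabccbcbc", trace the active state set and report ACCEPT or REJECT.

Answer: REJECT

Trace:
initial (ε-close {0}): {0,2,4,6,8,10}
'a' @ 1: {1,3,5,6,7,11}  (accept∈set)
'a' @ 2: {1,3,5,6,7}  (accept∈set)
'b' @ 3: {}  — dead — no transitions
rest 'ccbcbc' ignored (set empty)
after full input: {}  (accept=1 not in)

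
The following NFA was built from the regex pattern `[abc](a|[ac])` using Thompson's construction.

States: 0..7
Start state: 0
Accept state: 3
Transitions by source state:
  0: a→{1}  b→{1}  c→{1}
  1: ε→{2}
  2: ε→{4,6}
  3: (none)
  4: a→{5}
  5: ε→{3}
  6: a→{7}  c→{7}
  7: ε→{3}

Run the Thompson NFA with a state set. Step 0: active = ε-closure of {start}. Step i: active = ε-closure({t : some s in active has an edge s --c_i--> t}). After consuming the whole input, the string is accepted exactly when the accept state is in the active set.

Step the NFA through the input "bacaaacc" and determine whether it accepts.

S₀ = ε-closure({0}) = {0}
'b' @ 1: {1,2,4,6}
'a' @ 2: {3,5,7}  (accept∈set)
'c' @ 3: {}  — no active states
rest 'aaacc' ignored (set empty)
after full input: {}  (accept=3 not in)

Answer: REJECT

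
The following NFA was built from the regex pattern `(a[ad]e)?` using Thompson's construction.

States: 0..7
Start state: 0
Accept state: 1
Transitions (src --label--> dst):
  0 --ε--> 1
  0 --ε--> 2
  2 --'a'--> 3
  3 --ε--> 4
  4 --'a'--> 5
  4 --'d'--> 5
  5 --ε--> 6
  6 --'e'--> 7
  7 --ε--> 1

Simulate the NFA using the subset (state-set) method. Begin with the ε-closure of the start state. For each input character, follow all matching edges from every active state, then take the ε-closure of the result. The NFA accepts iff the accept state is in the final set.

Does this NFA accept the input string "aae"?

Answer: ACCEPT

Derivation:
initial (ε-close {0}): {0,1,2}
'a' @ 1: {3,4}
'a' @ 2: {5,6}
'e' @ 3: {1,7}  (accept∈set)
final: {1,7}; accept 1 in set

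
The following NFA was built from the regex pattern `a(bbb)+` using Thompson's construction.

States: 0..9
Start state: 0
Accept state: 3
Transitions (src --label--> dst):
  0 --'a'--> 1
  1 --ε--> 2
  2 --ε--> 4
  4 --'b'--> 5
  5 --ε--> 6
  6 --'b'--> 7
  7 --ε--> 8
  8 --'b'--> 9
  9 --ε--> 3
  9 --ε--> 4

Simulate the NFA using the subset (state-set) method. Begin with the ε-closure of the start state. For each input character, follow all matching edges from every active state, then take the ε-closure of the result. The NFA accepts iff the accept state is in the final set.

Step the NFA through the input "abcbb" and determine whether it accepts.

Answer: REJECT

Steps:
S₀ = ε-closure({0}) = {0}
'a' @ 1: {1,2,4}
'b' @ 2: {5,6}
'c' @ 3: {}  — dead — no transitions
rest 'bb' ignored (set empty)
end set {} — state 3 not in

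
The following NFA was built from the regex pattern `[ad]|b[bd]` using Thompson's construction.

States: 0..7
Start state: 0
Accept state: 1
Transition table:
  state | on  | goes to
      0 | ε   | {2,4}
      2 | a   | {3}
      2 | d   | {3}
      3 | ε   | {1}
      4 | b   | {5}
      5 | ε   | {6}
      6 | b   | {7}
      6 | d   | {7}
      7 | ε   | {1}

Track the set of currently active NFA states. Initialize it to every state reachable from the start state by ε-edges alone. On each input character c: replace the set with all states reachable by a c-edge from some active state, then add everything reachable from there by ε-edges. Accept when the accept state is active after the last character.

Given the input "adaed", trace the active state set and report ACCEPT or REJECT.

start: ε-closure({0}) = {0,2,4}
'a' @ 1: {1,3}  [accepting]
'd' @ 2: {}  — state set empty
rest 'aed' ignored (set empty)
end set {} — state 1 not in

Answer: REJECT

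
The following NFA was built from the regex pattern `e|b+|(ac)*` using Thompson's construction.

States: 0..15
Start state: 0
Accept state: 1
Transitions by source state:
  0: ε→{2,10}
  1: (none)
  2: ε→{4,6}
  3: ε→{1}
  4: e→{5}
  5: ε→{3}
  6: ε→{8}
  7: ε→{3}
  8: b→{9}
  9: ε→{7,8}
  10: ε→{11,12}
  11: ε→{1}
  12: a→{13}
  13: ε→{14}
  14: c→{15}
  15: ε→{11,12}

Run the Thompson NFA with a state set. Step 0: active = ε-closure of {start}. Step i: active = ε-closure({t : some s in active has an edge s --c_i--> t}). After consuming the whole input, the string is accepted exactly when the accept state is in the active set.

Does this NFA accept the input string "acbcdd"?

Answer: REJECT

Steps:
S₀ = ε-closure({0}) = {0,1,2,4,6,8,10,11,12}
'a' @ 1: {13,14}
'c' @ 2: {1,11,12,15}  [accepting]
'b' @ 3: {}  — no active states
rest 'cdd' ignored (set empty)
end set {} — state 1 not in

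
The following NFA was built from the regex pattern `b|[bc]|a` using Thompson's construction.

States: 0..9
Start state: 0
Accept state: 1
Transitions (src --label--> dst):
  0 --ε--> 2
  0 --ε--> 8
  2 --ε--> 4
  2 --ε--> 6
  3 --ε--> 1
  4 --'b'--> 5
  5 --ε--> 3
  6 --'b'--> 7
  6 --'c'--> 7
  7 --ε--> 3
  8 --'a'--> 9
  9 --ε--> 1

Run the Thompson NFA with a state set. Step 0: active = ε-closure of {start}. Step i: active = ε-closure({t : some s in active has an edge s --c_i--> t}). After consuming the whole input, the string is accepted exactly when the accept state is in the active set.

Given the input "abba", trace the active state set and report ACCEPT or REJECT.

Answer: REJECT

Derivation:
S₀ = ε-closure({0}) = {0,2,4,6,8}
'a' @ 1: {1,9}  [accepting]
'b' @ 2: {}  — state set empty
rest 'ba' ignored (set empty)
end set {} — state 1 not in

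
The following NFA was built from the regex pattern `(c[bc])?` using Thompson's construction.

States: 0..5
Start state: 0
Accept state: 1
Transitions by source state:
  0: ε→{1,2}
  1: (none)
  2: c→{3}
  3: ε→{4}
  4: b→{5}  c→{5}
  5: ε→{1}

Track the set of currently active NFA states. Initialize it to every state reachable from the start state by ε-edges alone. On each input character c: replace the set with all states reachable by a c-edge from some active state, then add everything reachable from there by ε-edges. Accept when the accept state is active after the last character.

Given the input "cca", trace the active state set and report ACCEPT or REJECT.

Answer: REJECT

Steps:
initial (ε-close {0}): {0,1,2}
'c' @ 1: {3,4}
'c' @ 2: {1,5}  ✓accept
'a' @ 3: {}  — dead — no transitions
after full input: {}  (accept=1 not in)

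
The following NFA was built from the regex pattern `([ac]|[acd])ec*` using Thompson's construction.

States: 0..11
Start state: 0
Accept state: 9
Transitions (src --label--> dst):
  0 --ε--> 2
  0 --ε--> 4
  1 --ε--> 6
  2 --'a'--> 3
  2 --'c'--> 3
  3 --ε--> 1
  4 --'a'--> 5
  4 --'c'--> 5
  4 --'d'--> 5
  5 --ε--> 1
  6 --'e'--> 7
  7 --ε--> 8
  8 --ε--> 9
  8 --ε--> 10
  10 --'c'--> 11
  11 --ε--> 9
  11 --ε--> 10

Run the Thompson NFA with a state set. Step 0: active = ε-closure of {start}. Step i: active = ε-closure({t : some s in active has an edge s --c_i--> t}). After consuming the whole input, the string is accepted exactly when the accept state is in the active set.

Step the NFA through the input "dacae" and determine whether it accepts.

Answer: REJECT

Trace:
start: ε-closure({0}) = {0,2,4}
'd' @ 1: {1,5,6}
'a' @ 2: {}  — dead — no transitions
rest 'cae' ignored (set empty)
after full input: {}  (accept=9 not in)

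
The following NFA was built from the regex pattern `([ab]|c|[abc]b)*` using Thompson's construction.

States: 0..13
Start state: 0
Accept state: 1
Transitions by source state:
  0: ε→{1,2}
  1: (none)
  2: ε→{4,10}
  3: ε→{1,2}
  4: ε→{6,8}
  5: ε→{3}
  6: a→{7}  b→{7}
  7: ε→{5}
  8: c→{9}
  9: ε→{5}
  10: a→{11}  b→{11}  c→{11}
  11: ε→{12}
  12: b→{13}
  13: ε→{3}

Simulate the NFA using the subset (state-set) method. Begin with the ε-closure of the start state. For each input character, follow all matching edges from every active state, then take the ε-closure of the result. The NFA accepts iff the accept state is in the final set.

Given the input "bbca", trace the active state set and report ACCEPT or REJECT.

initial (ε-close {0}): {0,1,2,4,6,8,10}
'b' @ 1: {1,2,3,4,5,6,7,8,10,11,12}  (accept∈set)
'b' @ 2: {1,2,3,4,5,6,7,8,10,11,12,13}  (accept∈set)
'c' @ 3: {1,2,3,4,5,6,8,9,10,11,12}  (accept∈set)
'a' @ 4: {1,2,3,4,5,6,7,8,10,11,12}  (accept∈set)
after full input: {1,2,3,4,5,6,7,8,10,11,12}  (accept=1 in)

Answer: ACCEPT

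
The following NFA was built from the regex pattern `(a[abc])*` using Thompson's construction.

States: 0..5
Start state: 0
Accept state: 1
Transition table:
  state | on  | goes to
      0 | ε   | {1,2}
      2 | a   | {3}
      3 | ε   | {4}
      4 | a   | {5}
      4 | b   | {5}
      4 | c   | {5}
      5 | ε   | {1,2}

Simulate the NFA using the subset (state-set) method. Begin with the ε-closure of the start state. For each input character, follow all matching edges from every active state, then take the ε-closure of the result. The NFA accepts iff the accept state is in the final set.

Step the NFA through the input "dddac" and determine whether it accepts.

S₀ = ε-closure({0}) = {0,1,2}
'd' @ 1: {}  — state set empty
rest 'ddac' ignored (set empty)
after full input: {}  (accept=1 not in)

Answer: REJECT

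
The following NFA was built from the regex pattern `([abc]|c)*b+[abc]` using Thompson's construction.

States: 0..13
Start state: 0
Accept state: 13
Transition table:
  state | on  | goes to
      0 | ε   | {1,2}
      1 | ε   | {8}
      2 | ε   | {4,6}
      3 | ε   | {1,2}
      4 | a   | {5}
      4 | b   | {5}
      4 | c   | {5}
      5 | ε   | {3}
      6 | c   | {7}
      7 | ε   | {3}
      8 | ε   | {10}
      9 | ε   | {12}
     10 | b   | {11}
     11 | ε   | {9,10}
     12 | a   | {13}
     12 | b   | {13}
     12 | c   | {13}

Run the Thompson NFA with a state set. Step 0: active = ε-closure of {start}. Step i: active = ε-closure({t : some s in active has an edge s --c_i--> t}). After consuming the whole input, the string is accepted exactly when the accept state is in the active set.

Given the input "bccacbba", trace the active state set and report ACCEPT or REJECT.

Answer: ACCEPT

Trace:
initial (ε-close {0}): {0,1,2,4,6,8,10}
'b' @ 1: {1,2,3,4,5,6,8,9,10,11,12}
'c' @ 2: {1,2,3,4,5,6,7,8,10,13}  ✓accept
'c' @ 3: {1,2,3,4,5,6,7,8,10}
'a' @ 4: {1,2,3,4,5,6,8,10}
'c' @ 5: {1,2,3,4,5,6,7,8,10}
'b' @ 6: {1,2,3,4,5,6,8,9,10,11,12}
'b' @ 7: {1,2,3,4,5,6,8,9,10,11,12,13}  ✓accept
'a' @ 8: {1,2,3,4,5,6,8,10,13}  ✓accept
end set {1,2,3,4,5,6,8,10,13} — state 13 in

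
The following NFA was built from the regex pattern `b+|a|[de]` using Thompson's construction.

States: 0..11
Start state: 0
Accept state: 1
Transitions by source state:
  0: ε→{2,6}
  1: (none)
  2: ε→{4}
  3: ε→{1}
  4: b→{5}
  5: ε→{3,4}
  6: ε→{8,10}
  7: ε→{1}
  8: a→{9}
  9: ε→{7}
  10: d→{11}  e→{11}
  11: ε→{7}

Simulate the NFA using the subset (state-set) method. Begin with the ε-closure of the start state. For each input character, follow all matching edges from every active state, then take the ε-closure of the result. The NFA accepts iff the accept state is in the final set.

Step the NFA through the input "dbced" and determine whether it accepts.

initial (ε-close {0}): {0,2,4,6,8,10}
'd' @ 1: {1,7,11}  [accepting]
'b' @ 2: {}  — state set empty
rest 'ced' ignored (set empty)
final: {}; accept 1 not in set

Answer: REJECT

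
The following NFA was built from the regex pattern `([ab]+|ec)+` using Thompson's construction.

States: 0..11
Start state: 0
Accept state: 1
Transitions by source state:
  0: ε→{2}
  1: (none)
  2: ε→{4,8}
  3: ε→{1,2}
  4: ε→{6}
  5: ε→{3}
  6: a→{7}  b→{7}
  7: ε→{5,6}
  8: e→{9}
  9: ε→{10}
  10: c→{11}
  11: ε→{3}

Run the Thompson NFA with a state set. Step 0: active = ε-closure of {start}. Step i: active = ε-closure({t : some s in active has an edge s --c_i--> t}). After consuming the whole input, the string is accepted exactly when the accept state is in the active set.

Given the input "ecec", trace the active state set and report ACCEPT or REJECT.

Answer: ACCEPT

Steps:
start: ε-closure({0}) = {0,2,4,6,8}
'e' @ 1: {9,10}
'c' @ 2: {1,2,3,4,6,8,11}  (accept∈set)
'e' @ 3: {9,10}
'c' @ 4: {1,2,3,4,6,8,11}  (accept∈set)
end set {1,2,3,4,6,8,11} — state 1 in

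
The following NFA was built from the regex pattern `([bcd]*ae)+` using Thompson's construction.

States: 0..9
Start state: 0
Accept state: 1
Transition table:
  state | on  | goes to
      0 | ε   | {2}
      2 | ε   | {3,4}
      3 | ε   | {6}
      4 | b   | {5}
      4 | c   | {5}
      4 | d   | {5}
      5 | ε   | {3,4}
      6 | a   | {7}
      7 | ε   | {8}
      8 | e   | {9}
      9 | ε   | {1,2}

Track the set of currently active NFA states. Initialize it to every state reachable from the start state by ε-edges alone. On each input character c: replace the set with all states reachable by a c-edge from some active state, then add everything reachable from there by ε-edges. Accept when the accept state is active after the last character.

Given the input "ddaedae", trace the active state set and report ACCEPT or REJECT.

start: ε-closure({0}) = {0,2,3,4,6}
'd' @ 1: {3,4,5,6}
'd' @ 2: {3,4,5,6}
'a' @ 3: {7,8}
'e' @ 4: {1,2,3,4,6,9}  (accept∈set)
'd' @ 5: {3,4,5,6}
'a' @ 6: {7,8}
'e' @ 7: {1,2,3,4,6,9}  (accept∈set)
final: {1,2,3,4,6,9}; accept 1 in set

Answer: ACCEPT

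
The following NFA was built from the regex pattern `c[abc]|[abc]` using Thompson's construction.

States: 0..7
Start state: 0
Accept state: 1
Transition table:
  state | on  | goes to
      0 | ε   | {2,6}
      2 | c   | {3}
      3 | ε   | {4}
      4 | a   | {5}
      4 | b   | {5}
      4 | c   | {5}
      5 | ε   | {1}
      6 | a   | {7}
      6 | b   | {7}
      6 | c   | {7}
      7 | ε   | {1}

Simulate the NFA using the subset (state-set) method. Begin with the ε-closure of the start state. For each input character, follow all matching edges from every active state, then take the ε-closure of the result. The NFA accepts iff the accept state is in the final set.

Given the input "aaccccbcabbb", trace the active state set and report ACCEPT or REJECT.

Answer: REJECT

Steps:
initial (ε-close {0}): {0,2,6}
'a' @ 1: {1,7}  ✓accept
'a' @ 2: {}  — dead — no transitions
rest 'ccccbcabbb' ignored (set empty)
final: {}; accept 1 not in set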